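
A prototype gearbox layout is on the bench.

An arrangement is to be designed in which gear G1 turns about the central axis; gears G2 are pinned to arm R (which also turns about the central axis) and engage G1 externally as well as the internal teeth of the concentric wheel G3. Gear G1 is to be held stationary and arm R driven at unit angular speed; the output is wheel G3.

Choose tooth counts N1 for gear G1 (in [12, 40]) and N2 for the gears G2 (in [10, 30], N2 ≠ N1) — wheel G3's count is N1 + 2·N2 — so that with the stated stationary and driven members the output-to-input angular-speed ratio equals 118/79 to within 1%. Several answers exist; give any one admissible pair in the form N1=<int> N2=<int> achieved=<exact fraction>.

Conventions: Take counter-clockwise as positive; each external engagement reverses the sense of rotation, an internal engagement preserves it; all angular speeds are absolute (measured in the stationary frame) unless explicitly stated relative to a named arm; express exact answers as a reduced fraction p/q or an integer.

N1=39 N2=20 achieved=118/79

class = planetary set [ratio 118/79 wanted; Willis about the carrier]
Willis with ω_sun = 0: ω_ring/ω_arm = (N1+N3)/N3; set equal to 118/79  ⇒  N3/N1 = 1/(118/79 − 1) = 79/39
N3 = N1 + 2·N2  ⇒  N2/N1 = (N3/N1 − 1)/2 = (79/39 − 1)/2 = 20/39
smallest multiple with N1 ≥ 12 and N2 ≥ 10: k = 1  ⇒  N1 = 1·39 = 39, N2 = 1·20 = 20 (N1 ≤ 40, N2 ≤ 30, N2 ≠ N1 ✓), N3 = 39 + 2·20 = 79
check: (N1+N3)/N3 with N1 = 39, N3 = 79 gives 118/79; |achieved − target| = 0 ≤ 59/3950 ✓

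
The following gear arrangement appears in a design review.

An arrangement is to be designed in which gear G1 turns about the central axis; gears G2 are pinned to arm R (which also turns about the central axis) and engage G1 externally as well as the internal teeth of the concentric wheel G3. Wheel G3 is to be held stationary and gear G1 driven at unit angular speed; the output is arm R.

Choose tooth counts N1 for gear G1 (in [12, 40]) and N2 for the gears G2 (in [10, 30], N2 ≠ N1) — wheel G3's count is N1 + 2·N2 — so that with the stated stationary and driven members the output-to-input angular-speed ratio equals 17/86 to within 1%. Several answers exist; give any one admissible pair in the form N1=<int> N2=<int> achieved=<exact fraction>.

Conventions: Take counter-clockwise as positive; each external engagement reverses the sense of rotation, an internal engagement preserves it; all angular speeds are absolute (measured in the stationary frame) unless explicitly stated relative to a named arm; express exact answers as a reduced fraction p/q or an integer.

topology: planetary set — design target 17/86, arm = carrier (Willis)
Willis with ω_ring = 0: ω_arm/ω_sun = N1/(N1+N3); set equal to 17/86  ⇒  N3/N1 = 1/(17/86) − 1 = 69/17
N3 = N1 + 2·N2  ⇒  N2/N1 = (N3/N1 − 1)/2 = (69/17 − 1)/2 = 26/17
smallest multiple with N1 ≥ 12 and N2 ≥ 10: k = 1  ⇒  N1 = 1·17 = 17, N2 = 1·26 = 26 (N1 ≤ 40, N2 ≤ 30, N2 ≠ N1 ✓), N3 = 17 + 2·26 = 69
check: N1/(N1+N3) with N1 = 17, N3 = 69 gives 17/86; |achieved − target| = 0 ≤ 17/8600 ✓

N1=17 N2=26 achieved=17/86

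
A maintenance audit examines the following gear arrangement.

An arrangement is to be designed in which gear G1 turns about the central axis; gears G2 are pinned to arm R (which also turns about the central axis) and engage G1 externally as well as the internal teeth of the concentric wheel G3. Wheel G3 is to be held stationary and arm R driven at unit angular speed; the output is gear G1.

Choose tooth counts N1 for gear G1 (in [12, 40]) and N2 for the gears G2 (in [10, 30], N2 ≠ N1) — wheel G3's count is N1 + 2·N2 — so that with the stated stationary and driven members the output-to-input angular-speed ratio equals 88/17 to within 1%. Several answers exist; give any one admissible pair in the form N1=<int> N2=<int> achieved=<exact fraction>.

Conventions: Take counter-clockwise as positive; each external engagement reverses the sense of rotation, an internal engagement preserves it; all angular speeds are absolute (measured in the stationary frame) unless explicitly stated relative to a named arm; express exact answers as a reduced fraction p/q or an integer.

class = planetary set [ratio 88/17 wanted; Willis about the carrier]
Willis with ω_ring = 0: ω_sun/ω_arm = (N1+N3)/N1; set equal to 88/17  ⇒  N3/N1 = 88/17 − 1 = 71/17
N3 = N1 + 2·N2  ⇒  N2/N1 = (N3/N1 − 1)/2 = (71/17 − 1)/2 = 27/17
smallest multiple with N1 ≥ 12 and N2 ≥ 10: k = 1  ⇒  N1 = 1·17 = 17, N2 = 1·27 = 27 (N1 ≤ 40, N2 ≤ 30, N2 ≠ N1 ✓), N3 = 17 + 2·27 = 71
check: (N1+N3)/N1 with N1 = 17, N3 = 71 gives 88/17; |achieved − target| = 0 ≤ 22/425 ✓

N1=17 N2=27 achieved=88/17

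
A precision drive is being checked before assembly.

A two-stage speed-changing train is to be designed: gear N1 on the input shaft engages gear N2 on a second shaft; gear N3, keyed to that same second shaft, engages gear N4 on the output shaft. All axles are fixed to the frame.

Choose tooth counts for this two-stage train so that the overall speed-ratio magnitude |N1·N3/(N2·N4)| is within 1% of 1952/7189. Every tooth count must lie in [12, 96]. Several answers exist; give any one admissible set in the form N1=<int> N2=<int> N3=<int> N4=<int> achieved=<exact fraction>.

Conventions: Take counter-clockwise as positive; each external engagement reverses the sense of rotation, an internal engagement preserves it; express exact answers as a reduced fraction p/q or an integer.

class = fixed-axis compound train [2-stage, 1952/7189 wanted]
target = 1952/7189 in lowest terms: an exact hit needs N1·N3 = k·1952 and N2·N4 = k·7189 for one integer k, every count in [12, 96]; additionally prefer no 1:1 stage (N1 ≠ N2, N3 ≠ N4)
k = 1: N1·N3 = 1952 = 32·61, N2·N4 = 7189 = 79·91
achieved = 32·61/(79·91) = 1952/7189; |achieved − target| = 0 ≤ 488/179725 ✓

N1=32 N2=79 N3=61 N4=91 achieved=1952/7189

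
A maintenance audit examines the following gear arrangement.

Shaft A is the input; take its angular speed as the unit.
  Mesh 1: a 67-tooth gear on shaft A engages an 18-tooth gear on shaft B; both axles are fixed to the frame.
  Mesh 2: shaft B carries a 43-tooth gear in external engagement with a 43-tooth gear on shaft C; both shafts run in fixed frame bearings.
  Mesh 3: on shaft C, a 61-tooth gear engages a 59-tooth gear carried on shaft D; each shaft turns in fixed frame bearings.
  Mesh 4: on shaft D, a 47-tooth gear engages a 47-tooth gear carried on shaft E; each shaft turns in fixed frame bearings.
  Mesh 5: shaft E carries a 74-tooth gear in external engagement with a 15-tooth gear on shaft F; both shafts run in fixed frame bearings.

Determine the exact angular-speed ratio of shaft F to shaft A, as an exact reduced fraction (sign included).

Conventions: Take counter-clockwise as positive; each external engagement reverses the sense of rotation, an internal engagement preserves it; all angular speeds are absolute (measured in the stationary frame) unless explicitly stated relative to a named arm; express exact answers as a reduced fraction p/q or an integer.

-151219/7965

class = fixed-axis compound train [5 meshes; 5 ratios multiply, 5 sense flips]
mesh 1 [67T→18T]: running ratio 67/18, sense −
mesh 2 [43T→43T]: running ratio 67/18, sense +
mesh 3 [61T→59T]: running ratio 4087/1062, sense −
mesh 4 [47T→47T]: running ratio 4087/1062, sense +
mesh 5 [74T→15T]: running ratio 151219/7965, sense −
ω_out/ω_in = -151219/7965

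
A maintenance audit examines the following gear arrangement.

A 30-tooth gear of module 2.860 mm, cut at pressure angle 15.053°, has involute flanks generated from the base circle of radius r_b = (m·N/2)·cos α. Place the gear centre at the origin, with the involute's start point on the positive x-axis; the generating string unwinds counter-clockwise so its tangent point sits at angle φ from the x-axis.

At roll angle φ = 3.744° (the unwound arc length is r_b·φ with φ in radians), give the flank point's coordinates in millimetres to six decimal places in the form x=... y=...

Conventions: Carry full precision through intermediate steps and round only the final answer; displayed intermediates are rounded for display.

single-mesh involute tooth geometry (30T wheel at module 2.860)
pitch radius r_p = m·N/2 = 2.860·30/2 = 42.900000
base radius r_b = r_p·cos α = 42.900000·cos 15.053° = 41.427929
roll angle φ = 3.744° = 0.06534513 rad
x = r_b·(cos φ + φ·sin φ) = 41.516283
y = r_b·(sin φ − φ·cos φ) = 0.003851

x=41.516283 y=0.003851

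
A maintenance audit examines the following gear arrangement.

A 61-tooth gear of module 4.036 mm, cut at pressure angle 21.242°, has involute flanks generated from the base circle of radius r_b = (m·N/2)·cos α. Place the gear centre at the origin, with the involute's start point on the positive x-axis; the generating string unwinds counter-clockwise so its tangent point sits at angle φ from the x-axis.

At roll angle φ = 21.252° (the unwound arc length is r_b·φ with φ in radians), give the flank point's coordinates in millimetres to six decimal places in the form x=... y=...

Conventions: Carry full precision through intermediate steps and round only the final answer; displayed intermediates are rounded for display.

x=122.357708 y=1.924942

class = single-mesh tooth geometry [base-circle involute, m = 4.036, 61T]
pitch radius r_p = m·N/2 = 4.036·61/2 = 123.098000
base radius r_b = r_p·cos α = 123.098000·cos 21.242° = 114.734533
roll angle φ = 21.252° = 0.37091737 rad
x = r_b·(cos φ + φ·sin φ) = 122.357708
y = r_b·(sin φ − φ·cos φ) = 1.924942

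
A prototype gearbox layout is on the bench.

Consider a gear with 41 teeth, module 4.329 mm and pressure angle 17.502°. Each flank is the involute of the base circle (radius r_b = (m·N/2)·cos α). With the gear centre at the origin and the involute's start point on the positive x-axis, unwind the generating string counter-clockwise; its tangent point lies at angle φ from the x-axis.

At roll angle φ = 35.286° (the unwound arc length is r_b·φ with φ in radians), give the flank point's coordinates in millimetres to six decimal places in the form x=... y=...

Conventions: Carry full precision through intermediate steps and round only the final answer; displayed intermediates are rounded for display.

x=99.196467 y=6.343254

topology: single-mesh involute geometry — m = 4.329, N = 41
pitch radius r_p = m·N/2 = 4.329·41/2 = 88.744500
base radius r_b = r_p·cos α = 88.744500·cos 17.502° = 84.636202
roll angle φ = 35.286° = 0.61585688 rad
x = r_b·(cos φ + φ·sin φ) = 99.196467
y = r_b·(sin φ − φ·cos φ) = 6.343254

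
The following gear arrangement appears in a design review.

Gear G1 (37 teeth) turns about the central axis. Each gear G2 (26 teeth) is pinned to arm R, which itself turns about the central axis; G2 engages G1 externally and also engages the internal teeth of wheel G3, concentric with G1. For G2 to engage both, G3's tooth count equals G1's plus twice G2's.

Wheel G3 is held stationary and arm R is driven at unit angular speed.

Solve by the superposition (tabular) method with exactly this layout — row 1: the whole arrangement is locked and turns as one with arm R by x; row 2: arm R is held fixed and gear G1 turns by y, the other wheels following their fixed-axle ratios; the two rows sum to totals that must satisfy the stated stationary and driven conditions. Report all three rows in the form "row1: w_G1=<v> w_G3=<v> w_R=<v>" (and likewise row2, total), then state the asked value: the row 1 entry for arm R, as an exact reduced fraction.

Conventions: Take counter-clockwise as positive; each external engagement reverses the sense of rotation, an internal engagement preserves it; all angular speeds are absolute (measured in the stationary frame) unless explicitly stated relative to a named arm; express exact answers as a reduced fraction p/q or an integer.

planetary set (37T centre, 26T on arm, 89T internal) — Willis relation
row 1: whole set turns with the arm by x
row 2 (arm held, sun turns y): ω_ring = −(37/89)·y, ω_arm = 0
boundary: total ω_ring = x − (37/89)·y = 0 and total ω_arm = x = 1  ⇒  y = 89/37, x = 1
row 2 ring = −(37/89)·89/37 = -1
totals (row 1 + row 2): sun 1 + 89/37 = 126/37, ring 1 + (-1) = 0, arm 1 + 0 = 1
asked cell (row1, arm) = 1

row1: w_G1=1 w_G3=1 w_R=1
row2: w_G1=89/37 w_G3=-1 w_R=0
total: w_G1=126/37 w_G3=0 w_R=1
asked value: 1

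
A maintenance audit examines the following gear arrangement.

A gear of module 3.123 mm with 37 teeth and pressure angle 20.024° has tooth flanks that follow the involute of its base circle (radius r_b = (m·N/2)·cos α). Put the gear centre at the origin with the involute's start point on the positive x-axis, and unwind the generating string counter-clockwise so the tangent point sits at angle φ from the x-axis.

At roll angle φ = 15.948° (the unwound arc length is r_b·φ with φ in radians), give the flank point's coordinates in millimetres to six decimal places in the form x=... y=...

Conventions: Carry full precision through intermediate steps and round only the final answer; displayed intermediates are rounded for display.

x=56.345187 y=0.387190

class = single-mesh tooth geometry [base-circle involute, m = 3.123, 37T]
pitch radius r_p = m·N/2 = 3.123·37/2 = 57.775500
base radius r_b = r_p·cos α = 57.775500·cos 20.024° = 54.282929
roll angle φ = 15.948° = 0.27834511 rad
x = r_b·(cos φ + φ·sin φ) = 56.345187
y = r_b·(sin φ − φ·cos φ) = 0.387190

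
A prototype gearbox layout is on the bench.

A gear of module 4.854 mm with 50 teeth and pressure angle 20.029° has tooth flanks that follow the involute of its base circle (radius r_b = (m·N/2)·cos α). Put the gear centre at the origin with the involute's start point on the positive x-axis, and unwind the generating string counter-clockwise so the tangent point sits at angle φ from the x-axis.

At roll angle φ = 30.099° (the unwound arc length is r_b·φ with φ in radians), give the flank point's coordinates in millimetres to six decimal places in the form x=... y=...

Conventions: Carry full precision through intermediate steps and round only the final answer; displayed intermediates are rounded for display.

class = single-mesh tooth geometry [base-circle involute, m = 4.854, 50T]
pitch radius r_p = m·N/2 = 4.854·50/2 = 121.350000
base radius r_b = r_p·cos α = 121.350000·cos 20.029° = 114.010678
roll angle φ = 30.099° = 0.52532665 rad
x = r_b·(cos φ + φ·sin φ) = 128.673500
y = r_b·(sin φ − φ·cos φ) = 5.358951

x=128.673500 y=5.358951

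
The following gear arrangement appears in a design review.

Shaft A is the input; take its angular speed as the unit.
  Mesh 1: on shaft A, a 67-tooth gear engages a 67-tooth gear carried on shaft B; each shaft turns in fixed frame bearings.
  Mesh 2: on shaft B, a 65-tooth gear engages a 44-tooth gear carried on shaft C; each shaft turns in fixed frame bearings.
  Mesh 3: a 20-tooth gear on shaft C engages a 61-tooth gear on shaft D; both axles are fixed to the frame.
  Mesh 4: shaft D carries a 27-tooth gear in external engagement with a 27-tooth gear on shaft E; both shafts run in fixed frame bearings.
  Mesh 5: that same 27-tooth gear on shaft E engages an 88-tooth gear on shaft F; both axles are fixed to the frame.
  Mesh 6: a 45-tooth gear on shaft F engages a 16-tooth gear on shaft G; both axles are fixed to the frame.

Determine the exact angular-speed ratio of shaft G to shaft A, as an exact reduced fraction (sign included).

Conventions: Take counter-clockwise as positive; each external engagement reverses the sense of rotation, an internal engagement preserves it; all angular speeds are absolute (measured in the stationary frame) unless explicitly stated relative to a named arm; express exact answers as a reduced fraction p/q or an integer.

class = fixed-axis compound train [6 meshes; 6 ratios multiply, 6 sense flips]
mesh 1 [67T→67T]: running ratio 1, sense −
mesh 2 [65T→44T]: running ratio 65/44, sense +
mesh 3 [20T→61T]: running ratio 325/671, sense −
mesh 4 [27T→27T]: running ratio 325/671, sense +
mesh 5 [27T→88T]: running ratio 8775/59048, sense −
mesh 6 [45T→16T]: running ratio 394875/944768, sense +
ω_out/ω_in = 394875/944768

394875/944768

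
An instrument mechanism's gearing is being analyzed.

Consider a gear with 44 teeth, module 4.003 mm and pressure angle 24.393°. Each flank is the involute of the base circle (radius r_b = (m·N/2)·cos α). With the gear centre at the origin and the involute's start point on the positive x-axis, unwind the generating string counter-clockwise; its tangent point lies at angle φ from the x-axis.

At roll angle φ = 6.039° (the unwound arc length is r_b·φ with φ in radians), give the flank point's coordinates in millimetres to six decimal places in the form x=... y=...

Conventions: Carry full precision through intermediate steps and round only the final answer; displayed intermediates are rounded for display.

single-mesh involute tooth geometry (44T wheel at module 4.003)
pitch radius r_p = m·N/2 = 4.003·44/2 = 88.066000
base radius r_b = r_p·cos α = 88.066000·cos 24.393° = 80.204711
roll angle φ = 6.039° = 0.10540043 rad
x = r_b·(cos φ + φ·sin φ) = 80.648982
y = r_b·(sin φ − φ·cos φ) = 0.031270

x=80.648982 y=0.031270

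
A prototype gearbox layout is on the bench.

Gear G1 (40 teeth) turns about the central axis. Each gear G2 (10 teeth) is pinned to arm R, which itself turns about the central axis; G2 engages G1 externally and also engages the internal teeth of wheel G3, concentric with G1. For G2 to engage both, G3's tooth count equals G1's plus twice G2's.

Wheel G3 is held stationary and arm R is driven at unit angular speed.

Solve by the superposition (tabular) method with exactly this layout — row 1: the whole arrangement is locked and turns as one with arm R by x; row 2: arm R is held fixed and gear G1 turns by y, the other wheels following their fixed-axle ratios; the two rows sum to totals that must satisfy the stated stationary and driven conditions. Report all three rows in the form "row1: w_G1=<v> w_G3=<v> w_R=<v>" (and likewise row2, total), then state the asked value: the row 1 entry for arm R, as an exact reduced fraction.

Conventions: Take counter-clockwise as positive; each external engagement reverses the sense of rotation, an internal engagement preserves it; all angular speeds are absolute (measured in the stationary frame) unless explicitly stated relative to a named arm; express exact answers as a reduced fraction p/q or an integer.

class = planetary set [G3 = 40+2·10 = 60; Willis about the carrier]
row 1 — lock + rotate with arm: ω_sun = ω_ring = ω_arm = x
row 2 — arm fixed, fixed-axis ratios: sun y, ring −(40/60)·y, arm 0
boundary: total ω_ring = x − (40/60)·y = 0 and total ω_arm = x = 1  ⇒  y = 3/2, x = 1
row 2 ring = −(40/60)·3/2 = -1
totals (row 1 + row 2): sun 1 + 3/2 = 5/2, ring 1 + (-1) = 0, arm 1 + 0 = 1
asked cell (row1, arm) = 1

row1: w_G1=1 w_G3=1 w_R=1
row2: w_G1=3/2 w_G3=-1 w_R=0
total: w_G1=5/2 w_G3=0 w_R=1
asked value: 1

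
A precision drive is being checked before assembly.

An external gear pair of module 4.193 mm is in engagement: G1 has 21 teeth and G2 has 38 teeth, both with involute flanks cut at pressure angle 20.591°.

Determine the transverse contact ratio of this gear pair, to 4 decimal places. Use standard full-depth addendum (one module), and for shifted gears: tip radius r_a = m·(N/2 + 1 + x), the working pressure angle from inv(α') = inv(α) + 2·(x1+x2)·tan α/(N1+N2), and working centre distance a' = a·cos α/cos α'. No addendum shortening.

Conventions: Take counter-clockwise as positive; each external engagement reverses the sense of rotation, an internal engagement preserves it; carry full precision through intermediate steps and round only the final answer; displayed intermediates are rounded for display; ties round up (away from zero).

class = single-mesh tooth geometry [involute pair 21T × 38T, m = 4.193]
base radii: r_b1 = 41.213858, r_b2 = 74.577457
tip radii: r_a1 = 48.219500, r_a2 = 83.860000
no profile shift: α' = α, a' = a
action lengths: √(r_a1²−r_b1²) = 25.030743, √(r_a2²−r_b2²) = 38.349739
base pitch p_b = π·m·cos α = 12.331157
CR = (25.030743 + 38.349739 − 123.693500·sin 20.59100°)/12.331157 = 1.612026
contact ratio ≈ 1.6120

1.6120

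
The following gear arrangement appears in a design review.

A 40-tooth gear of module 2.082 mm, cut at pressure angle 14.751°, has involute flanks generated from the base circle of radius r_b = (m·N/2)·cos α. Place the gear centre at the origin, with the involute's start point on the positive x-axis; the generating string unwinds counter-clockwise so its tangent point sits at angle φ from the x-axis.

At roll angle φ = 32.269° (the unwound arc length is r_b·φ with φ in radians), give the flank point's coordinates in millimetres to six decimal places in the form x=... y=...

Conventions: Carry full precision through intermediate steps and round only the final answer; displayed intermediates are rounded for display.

topology: single-mesh involute geometry — m = 2.082, N = 40
pitch radius r_p = m·N/2 = 2.082·40/2 = 41.640000
base radius r_b = r_p·cos α = 41.640000·cos 14.751° = 40.267608
roll angle φ = 32.269° = 0.56320030 rad
x = r_b·(cos φ + φ·sin φ) = 46.156367
y = r_b·(sin φ − φ·cos φ) = 2.322654

x=46.156367 y=2.322654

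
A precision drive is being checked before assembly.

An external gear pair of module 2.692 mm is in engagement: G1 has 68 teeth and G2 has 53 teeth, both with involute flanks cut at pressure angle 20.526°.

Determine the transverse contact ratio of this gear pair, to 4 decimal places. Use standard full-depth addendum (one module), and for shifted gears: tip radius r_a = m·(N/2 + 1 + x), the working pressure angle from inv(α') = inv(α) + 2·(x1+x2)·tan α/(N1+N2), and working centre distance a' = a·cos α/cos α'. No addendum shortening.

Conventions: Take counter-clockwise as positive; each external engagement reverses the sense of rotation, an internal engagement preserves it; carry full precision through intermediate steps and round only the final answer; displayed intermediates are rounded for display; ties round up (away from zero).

topology: single-mesh involute geometry — m = 2.692, 68T/53T pair
base radii: r_b1 = 85.717178, r_b2 = 66.808977
tip radii: r_a1 = 94.220000, r_a2 = 74.030000
no profile shift: α' = α, a' = a
action lengths: √(r_a1²−r_b1²) = 39.114880, √(r_a2²−r_b2²) = 31.890461
base pitch p_b = π·m·cos α = 7.920249
CR = (39.114880 + 31.890461 − 162.866000·sin 20.52600°)/7.920249 = 1.754900
contact ratio ≈ 1.7549

1.7549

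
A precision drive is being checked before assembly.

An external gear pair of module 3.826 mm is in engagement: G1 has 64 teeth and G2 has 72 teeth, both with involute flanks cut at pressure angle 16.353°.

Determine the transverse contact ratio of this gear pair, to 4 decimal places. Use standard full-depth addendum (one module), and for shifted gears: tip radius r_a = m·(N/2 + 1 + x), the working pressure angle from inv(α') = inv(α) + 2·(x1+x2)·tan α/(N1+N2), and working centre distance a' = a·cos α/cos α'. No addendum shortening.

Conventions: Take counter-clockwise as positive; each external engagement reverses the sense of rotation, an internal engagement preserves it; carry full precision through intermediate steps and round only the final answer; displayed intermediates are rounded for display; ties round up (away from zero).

single-mesh involute tooth geometry (64T engaging 72T at module 3.826)
base radii: r_b1 = 117.479045, r_b2 = 132.163926
tip radii: r_a1 = 126.258000, r_a2 = 141.562000
no profile shift: α' = α, a' = a
action lengths: √(r_a1²−r_b1²) = 46.257503, √(r_a2²−r_b2²) = 50.719785
base pitch p_b = π·m·cos α = 11.533478
CR = (46.257503 + 50.719785 − 260.168000·sin 16.35300°)/11.533478 = 2.057127
contact ratio ≈ 2.0571

2.0571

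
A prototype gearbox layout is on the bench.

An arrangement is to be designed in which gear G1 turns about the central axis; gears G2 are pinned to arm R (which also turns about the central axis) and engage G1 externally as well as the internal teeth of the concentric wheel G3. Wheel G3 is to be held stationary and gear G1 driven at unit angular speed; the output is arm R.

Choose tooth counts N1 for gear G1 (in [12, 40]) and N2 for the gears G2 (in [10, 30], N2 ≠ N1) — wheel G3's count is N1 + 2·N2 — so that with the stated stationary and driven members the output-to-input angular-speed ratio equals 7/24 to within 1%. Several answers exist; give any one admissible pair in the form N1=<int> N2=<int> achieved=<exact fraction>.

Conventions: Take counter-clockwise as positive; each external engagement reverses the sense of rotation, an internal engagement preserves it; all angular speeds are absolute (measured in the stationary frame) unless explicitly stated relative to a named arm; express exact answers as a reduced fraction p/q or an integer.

N1=14 N2=10 achieved=7/24

class = planetary set [ratio 7/24 wanted; Willis about the carrier]
Willis with ω_ring = 0: ω_arm/ω_sun = N1/(N1+N3); set equal to 7/24  ⇒  N3/N1 = 1/(7/24) − 1 = 17/7
N3 = N1 + 2·N2  ⇒  N2/N1 = (N3/N1 − 1)/2 = (17/7 − 1)/2 = 5/7
smallest multiple with N1 ≥ 12 and N2 ≥ 10: k = 2  ⇒  N1 = 2·7 = 14, N2 = 2·5 = 10 (N1 ≤ 40, N2 ≤ 30, N2 ≠ N1 ✓), N3 = 14 + 2·10 = 34
check: N1/(N1+N3) with N1 = 14, N3 = 34 gives 7/24; |achieved − target| = 0 ≤ 7/2400 ✓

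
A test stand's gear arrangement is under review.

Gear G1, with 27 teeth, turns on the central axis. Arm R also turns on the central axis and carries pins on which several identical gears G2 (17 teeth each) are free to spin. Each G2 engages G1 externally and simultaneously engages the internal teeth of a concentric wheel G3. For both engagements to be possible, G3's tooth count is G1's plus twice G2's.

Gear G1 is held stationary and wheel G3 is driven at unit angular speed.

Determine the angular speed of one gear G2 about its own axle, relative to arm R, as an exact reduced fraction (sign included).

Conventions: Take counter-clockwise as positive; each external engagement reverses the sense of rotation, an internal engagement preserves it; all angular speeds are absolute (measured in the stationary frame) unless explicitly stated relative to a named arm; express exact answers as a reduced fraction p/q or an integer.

topology: planetary set — G1 27T / G2 17T / G3 61T, arm = carrier (Willis)
ring teeth: 27 + 2·17 = 61
27(ω_sun−ω_arm) = −61(ω_ring−ω_arm),  ω_sun = 0, ω_ring = 1
27(0−ω_arm) = −61(1−ω_arm)  ⇒  88·ω_arm = 61  ⇒  ω_arm = 61/88
sun–planet mesh: 27·(0−61/88) = −17·(ω_p−ω_arm)  ⇒  ω_p−ω_arm = 1647/1496
exact speed ratio = 1647/1496

1647/1496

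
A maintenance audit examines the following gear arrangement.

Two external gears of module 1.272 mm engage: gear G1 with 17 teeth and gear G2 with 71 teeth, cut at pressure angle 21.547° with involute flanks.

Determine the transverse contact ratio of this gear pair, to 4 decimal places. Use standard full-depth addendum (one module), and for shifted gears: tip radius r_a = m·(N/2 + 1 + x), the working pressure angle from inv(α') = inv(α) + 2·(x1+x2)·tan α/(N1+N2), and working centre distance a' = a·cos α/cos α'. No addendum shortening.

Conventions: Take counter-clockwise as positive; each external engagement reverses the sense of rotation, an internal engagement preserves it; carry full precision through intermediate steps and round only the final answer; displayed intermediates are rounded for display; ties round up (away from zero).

class = single-mesh tooth geometry [involute pair 17T × 71T, m = 1.272]
base radii: r_b1 = 10.056421, r_b2 = 42.000346
tip radii: r_a1 = 12.084000, r_a2 = 46.428000
no profile shift: α' = α, a' = a
action lengths: √(r_a1²−r_b1²) = 6.700109, √(r_a2²−r_b2²) = 19.787121
base pitch p_b = π·m·cos α = 3.716844
CR = (6.700109 + 19.787121 − 55.968000·sin 21.54700°)/3.716844 = 1.596026
contact ratio ≈ 1.5960

1.5960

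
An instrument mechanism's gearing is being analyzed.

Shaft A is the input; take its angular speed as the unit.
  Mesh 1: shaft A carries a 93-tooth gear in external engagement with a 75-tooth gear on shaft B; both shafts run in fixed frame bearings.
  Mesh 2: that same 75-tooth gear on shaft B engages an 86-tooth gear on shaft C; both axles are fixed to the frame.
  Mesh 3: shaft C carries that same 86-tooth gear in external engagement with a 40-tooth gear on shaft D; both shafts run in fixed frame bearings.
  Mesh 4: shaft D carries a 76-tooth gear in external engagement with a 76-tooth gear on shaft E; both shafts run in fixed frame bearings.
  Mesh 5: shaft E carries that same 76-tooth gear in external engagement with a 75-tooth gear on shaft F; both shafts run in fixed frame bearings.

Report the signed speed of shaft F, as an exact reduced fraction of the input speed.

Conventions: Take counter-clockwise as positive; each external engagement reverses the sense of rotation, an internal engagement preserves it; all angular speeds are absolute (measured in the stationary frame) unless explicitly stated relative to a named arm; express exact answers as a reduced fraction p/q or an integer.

-589/250

5-mesh fixed-axis compound train (all bearings frame-fixed)
mesh 1 [93T→75T]: |ω|/ω_in = 1×93/75 = 31/25, sense flips to −
mesh 2 [75T→86T]: |ω|/ω_in = (31/25)×75/86 = 93/86, sense flips to +
mesh 3 [86T→40T]: |ω|/ω_in = (93/86)×86/40 = 93/40, sense flips to −
mesh 4 [76T→76T]: |ω|/ω_in = (93/40)×76/76 = 93/40, sense flips to +
mesh 5 [76T→75T]: |ω|/ω_in = (93/40)×76/75 = 589/250, sense flips to −
signed output speed (× input speed) = -589/250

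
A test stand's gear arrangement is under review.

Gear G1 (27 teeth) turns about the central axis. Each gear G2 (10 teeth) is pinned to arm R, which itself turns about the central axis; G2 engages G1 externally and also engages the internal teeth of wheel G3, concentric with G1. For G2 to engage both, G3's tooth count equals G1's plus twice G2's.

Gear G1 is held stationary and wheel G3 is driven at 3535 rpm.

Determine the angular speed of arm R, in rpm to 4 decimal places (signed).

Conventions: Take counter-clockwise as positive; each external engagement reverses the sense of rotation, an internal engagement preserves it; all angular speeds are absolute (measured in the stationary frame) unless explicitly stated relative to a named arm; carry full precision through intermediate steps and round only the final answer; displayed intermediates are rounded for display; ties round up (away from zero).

topology: planetary set — G1 27T / G2 10T / G3 47T, arm = carrier (Willis)
normalise by the input: solve with ω_ring = 1, then scale by 3535 rpm
ring teeth: 27 + 2·10 = 47
27(ω_sun−ω_arm) = −47(ω_ring−ω_arm),  ω_sun = 0, ω_ring = 1
27(0−ω_arm) = −47(1−ω_arm)  ⇒  74·ω_arm = 47  ⇒  ω_arm = 47/74
scale: ω_arm = 47/74 × 3535 rpm = +2245.2027 rpm

+2245.2027 rpm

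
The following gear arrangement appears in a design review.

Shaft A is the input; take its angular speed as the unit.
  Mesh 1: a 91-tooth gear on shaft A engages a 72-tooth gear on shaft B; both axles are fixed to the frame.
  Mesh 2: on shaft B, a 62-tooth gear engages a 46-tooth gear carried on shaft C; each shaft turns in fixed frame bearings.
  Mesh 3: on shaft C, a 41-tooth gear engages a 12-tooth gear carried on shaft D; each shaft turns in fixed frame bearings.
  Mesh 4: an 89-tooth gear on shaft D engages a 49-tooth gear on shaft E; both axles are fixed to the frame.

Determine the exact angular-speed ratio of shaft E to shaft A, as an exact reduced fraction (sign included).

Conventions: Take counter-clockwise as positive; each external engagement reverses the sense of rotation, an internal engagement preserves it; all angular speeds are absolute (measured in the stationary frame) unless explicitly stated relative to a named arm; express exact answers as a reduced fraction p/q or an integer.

1470547/139104

class = fixed-axis compound train [4 meshes; 4 ratios multiply, 4 sense flips]
mesh 1 [91T→72T]: running ratio 91/72, sense −
mesh 2 [62T→46T]: running ratio 2821/1656, sense +
mesh 3 [41T→12T]: running ratio 115661/19872, sense −
mesh 4 [89T→49T]: running ratio 1470547/139104, sense +
ω_out/ω_in = 1470547/139104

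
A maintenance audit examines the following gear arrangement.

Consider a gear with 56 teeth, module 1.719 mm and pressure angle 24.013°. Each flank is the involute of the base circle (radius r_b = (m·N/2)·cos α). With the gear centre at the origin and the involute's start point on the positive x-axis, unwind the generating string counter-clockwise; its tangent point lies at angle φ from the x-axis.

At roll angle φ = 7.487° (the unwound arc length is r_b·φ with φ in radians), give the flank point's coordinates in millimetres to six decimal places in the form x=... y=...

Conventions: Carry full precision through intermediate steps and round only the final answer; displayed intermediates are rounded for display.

class = single-mesh tooth geometry [base-circle involute, m = 1.719, 56T]
pitch radius r_p = m·N/2 = 1.719·56/2 = 48.132000
base radius r_b = r_p·cos α = 48.132000·cos 24.013° = 43.966327
roll angle φ = 7.487° = 0.13067280 rad
x = r_b·(cos φ + φ·sin φ) = 44.340097
y = r_b·(sin φ − φ·cos φ) = 0.032645

x=44.340097 y=0.032645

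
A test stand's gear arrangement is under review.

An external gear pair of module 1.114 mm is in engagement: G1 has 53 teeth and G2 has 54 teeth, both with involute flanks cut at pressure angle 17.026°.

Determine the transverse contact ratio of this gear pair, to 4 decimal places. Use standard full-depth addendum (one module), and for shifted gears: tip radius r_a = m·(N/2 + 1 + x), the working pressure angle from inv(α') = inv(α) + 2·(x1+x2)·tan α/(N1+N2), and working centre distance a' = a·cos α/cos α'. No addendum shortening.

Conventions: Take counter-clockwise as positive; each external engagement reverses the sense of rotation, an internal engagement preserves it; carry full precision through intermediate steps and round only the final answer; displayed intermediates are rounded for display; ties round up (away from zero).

class = single-mesh tooth geometry [involute pair 53T × 54T, m = 1.114]
base radii: r_b1 = 28.227153, r_b2 = 28.759741
tip radii: r_a1 = 30.635000, r_a2 = 31.192000
no profile shift: α' = α, a' = a
action lengths: √(r_a1²−r_b1²) = 11.905085, √(r_a2²−r_b2²) = 12.075519
base pitch p_b = π·m·cos α = 3.346348
CR = (11.905085 + 12.075519 − 59.599000·sin 17.02600°)/3.346348 = 1.951286
contact ratio ≈ 1.9513

1.9513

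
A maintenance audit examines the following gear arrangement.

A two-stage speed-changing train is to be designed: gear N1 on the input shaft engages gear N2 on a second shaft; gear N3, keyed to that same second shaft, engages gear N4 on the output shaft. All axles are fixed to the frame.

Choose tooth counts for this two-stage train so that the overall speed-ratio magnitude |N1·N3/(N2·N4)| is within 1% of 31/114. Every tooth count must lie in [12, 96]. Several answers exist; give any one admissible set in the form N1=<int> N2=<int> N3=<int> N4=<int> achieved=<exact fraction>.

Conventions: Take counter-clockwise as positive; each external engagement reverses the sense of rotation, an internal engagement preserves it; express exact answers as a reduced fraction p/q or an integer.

design class (target 31/114): fixed-axis compound train
target = 31/114 in lowest terms: an exact hit needs N1·N3 = k·31 and N2·N4 = k·114 for one integer k, every count in [12, 96]; additionally prefer no 1:1 stage (N1 ≠ N2, N3 ≠ N4)
k = 1…11: no 1:1-free in-range split of k·31 and k·114 into factor pairs; take k = 12
k = 12: N1·N3 = 372 = 12·31, N2·N4 = 1368 = 18·76
achieved = 12·31/(18·76) = 31/114; |achieved − target| = 0 ≤ 31/11400 ✓

N1=12 N2=18 N3=31 N4=76 achieved=31/114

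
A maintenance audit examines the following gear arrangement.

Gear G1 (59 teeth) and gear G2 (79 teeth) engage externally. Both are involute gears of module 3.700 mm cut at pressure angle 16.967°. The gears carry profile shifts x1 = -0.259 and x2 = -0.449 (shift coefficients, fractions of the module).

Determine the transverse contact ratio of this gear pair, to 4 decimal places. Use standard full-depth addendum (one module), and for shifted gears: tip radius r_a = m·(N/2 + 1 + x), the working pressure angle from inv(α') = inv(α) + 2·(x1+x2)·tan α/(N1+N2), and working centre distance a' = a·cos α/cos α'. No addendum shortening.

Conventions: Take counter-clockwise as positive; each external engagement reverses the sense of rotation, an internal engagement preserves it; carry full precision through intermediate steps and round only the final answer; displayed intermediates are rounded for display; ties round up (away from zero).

topology: single-mesh involute geometry — m = 3.700, 59T/79T pair
base radii: r_b1 = 104.399027, r_b2 = 139.788528
tip radii: r_a1 = 111.891700, r_a2 = 148.188700
inv(α') = inv(16.967°) + 2·(-0.259-0.449)·tan α/(59+79) = 0.00584038  ⇒  α' = 14.74869°
a' = a·cos α / cos α' = 255.3000·cos 16.967°/cos 14.74869° = 252.507226
action lengths: √(r_a1²−r_b1²) = 40.256623, √(r_a2²−r_b2²) = 49.183924
base pitch p_b = π·m·cos α = 11.117940
CR = (40.256623 + 49.183924 − 252.507226·sin 14.74869°)/11.117940 = 2.262765
contact ratio ≈ 2.2628

2.2628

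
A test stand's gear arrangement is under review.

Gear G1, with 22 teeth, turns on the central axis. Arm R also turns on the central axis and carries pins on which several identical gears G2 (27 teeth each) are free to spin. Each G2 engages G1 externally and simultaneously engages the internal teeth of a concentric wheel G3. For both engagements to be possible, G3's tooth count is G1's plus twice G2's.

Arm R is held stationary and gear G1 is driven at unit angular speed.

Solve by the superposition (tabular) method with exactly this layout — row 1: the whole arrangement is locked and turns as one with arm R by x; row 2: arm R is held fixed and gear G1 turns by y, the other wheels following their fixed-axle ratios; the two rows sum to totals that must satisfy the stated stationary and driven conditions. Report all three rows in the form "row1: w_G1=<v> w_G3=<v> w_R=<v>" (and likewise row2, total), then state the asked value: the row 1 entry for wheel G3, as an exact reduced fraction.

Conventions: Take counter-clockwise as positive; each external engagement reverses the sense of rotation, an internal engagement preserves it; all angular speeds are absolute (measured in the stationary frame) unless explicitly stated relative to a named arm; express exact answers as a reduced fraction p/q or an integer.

row1: w_G1=0 w_G3=0 w_R=0
row2: w_G1=1 w_G3=-11/38 w_R=0
total: w_G1=1 w_G3=-11/38 w_R=0
asked value: 0

planetary set (22T centre, 27T on arm, 76T internal) — Willis relation
row 1 (train locked, turned with arm): all members turn x
row 2 — arm fixed, fixed-axis ratios: sun y, ring −(22/76)·y, arm 0
boundary: total ω_arm = x = 0 and total ω_sun = x + y = 1  ⇒  y = 1, x = 0
row 2 ring = −(22/76)·1 = -11/38
totals (row 1 + row 2): sun 0 + 1 = 1, ring 0 + (-11/38) = -11/38, arm 0 + 0 = 0
asked cell (row1, ring) = 0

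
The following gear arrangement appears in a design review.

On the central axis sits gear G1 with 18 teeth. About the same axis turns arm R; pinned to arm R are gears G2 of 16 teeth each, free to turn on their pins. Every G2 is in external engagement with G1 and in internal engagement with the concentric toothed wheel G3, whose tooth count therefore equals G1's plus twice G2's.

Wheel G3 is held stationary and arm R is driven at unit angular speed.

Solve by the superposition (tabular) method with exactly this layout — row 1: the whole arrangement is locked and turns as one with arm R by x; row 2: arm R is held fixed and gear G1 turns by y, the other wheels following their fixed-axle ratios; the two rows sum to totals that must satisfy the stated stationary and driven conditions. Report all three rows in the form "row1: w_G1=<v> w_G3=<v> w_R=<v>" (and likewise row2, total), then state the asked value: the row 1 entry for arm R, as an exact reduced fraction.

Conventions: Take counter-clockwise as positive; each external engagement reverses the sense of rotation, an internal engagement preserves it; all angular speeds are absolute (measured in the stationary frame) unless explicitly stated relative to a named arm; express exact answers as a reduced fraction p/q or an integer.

topology: planetary set — G1 18T / G2 16T / G3 50T, arm = carrier (Willis)
row 1 — lock + rotate with arm: ω_sun = ω_ring = ω_arm = x
row 2 — arm fixed, fixed-axis ratios: sun y, ring −(18/50)·y, arm 0
boundary: total ω_ring = x − (18/50)·y = 0 and total ω_arm = x = 1  ⇒  y = 25/9, x = 1
row 2 ring = −(18/50)·25/9 = -1
totals (row 1 + row 2): sun 1 + 25/9 = 34/9, ring 1 + (-1) = 0, arm 1 + 0 = 1
asked cell (row1, arm) = 1

row1: w_G1=1 w_G3=1 w_R=1
row2: w_G1=25/9 w_G3=-1 w_R=0
total: w_G1=34/9 w_G3=0 w_R=1
asked value: 1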